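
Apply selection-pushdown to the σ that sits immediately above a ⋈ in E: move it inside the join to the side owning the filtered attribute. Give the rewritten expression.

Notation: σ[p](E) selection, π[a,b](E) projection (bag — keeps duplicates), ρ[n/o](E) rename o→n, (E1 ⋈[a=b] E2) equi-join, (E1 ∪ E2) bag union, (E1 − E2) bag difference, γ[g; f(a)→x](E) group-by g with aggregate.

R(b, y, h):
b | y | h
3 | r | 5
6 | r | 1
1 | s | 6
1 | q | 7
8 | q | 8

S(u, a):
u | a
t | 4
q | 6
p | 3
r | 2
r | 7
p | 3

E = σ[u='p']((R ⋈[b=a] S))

σ filters on u, owned by the right side.
E' = (R ⋈[b=a] σ[u='p'](S))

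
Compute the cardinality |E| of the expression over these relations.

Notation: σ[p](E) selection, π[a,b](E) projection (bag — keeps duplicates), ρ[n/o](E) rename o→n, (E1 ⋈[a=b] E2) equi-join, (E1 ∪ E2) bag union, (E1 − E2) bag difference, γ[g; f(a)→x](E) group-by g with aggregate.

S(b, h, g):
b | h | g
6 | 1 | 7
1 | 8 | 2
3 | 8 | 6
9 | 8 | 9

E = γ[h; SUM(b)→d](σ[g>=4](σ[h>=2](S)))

Stepwise |·|:
  S → 4
  σ[h>=2](S) → 3
  σ[g>=4](σ[h>=2](S)) → 2
  γ[h; SUM(b)→d](σ[g>=4](σ[h>=2](S))) → 1

|E| = 1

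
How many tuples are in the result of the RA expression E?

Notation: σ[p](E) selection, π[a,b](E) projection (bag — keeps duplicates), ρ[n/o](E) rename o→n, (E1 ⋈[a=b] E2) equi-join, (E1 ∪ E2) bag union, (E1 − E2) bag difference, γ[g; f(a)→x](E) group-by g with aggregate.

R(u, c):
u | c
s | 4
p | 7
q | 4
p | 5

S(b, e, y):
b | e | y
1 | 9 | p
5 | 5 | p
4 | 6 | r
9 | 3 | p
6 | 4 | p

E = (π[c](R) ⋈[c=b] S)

Subexpression sizes:
  R → 4
  π[c](R) → 4
  S → 5
  (π[c](R) ⋈[c=b] S) → 3

|E| = 3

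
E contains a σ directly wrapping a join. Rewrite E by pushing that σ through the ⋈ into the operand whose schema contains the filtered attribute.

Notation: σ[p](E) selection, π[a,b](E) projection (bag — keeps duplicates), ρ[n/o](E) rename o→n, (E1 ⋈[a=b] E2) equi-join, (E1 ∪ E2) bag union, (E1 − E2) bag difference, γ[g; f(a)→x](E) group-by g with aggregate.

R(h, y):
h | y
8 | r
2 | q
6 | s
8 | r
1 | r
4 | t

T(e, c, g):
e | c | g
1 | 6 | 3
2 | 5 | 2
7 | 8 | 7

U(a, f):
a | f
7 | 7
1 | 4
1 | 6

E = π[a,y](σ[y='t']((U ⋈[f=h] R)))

σ filters on y, owned by the right side.
E' = π[a,y]((U ⋈[f=h] σ[y='t'](R)))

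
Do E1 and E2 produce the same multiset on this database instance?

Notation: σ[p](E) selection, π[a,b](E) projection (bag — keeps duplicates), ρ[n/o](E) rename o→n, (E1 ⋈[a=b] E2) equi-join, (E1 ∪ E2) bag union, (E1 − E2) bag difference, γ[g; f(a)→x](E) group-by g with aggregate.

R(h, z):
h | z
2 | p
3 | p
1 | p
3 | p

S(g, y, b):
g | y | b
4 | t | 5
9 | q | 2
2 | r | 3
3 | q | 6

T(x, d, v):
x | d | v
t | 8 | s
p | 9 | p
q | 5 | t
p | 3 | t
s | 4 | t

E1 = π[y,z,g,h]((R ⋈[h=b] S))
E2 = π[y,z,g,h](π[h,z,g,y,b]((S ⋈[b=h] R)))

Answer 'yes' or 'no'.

E1 stepwise |·|:
  R → 4
  S → 4
  (R ⋈[h=b] S) → 3
  π[y,z,g,h]((R ⋈[h=b] S)) → 3
E2 stepwise |·|:
  S → 4
  R → 4
  (S ⋈[b=h] R) → 3
  π[h,z,g,y,b]((S ⋈[b=h] R)) → 3
  π[y,z,g,h](π[h,z,g,y,b]((S ⋈[b=h] R))) → 3

E1 and E2 produce the same multiset:
y | z | g | h
q | p | 9 | 2
r | p | 2 | 3
r | p | 2 | 3

yes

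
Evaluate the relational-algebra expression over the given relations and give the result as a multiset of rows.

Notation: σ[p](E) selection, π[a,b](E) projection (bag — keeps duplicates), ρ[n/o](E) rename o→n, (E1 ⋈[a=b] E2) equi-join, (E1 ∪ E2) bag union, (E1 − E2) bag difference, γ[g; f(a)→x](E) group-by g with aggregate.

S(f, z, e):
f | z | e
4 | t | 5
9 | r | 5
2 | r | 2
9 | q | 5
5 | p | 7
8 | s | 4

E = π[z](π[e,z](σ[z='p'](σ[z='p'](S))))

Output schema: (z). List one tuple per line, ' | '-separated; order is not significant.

Per-node cardinality:
  S → 6
  σ[z='p'](S) → 1
  σ[z='p'](σ[z='p'](S)) → 1
  π[e,z](σ[z='p'](σ[z='p'](S))) → 1
  π[z](π[e,z](σ[z='p'](σ[z='p'](S)))) → 1

== RESULT ==
z
p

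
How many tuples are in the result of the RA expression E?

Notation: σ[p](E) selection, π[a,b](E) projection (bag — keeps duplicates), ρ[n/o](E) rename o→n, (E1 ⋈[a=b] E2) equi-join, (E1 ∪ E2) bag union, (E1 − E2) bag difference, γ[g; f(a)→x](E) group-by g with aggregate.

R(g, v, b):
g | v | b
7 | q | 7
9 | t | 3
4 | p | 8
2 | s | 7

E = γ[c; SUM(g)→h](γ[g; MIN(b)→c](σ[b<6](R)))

Per-node cardinality:
  R → 4
  σ[b<6](R) → 1
  γ[g; MIN(b)→c](σ[b<6](R)) → 1
  γ[c; SUM(g)→h](γ[g; MIN(b)→c](σ[b<6](R))) → 1

|E| = 1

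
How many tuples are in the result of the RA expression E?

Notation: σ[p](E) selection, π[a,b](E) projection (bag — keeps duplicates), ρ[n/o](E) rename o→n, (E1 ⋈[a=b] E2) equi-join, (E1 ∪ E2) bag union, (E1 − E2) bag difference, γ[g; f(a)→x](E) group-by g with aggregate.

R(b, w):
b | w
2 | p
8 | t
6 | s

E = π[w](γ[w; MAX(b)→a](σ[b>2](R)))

Subexpression sizes:
  R → 3
  σ[b>2](R) → 2
  γ[w; MAX(b)→a](σ[b>2](R)) → 2
  π[w](γ[w; MAX(b)→a](σ[b>2](R))) → 2

|E| = 2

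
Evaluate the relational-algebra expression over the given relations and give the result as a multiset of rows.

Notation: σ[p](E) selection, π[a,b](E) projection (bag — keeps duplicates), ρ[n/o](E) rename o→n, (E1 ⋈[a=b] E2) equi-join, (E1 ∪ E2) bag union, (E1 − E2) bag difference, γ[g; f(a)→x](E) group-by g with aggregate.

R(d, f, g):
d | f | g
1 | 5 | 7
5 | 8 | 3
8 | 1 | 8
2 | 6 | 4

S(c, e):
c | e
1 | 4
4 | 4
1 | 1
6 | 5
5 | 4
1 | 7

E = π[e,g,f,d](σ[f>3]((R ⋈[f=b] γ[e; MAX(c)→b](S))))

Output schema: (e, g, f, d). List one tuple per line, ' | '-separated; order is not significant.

Per-node cardinality:
  R → 4
  S → 6
  γ[e; MAX(c)→b](S) → 4
  (R ⋈[f=b] γ[e; MAX(c)→b](S)) → 4
  σ[f>3]((R ⋈[f=b] γ[e; MAX(c)→b](S))) → 2
  π[e,g,f,d](σ[f>3]((R ⋈[f=b] γ[e; MAX(c)→b](S)))) → 2

== RESULT ==
e | g | f | d
4 | 7 | 5 | 1
5 | 4 | 6 | 2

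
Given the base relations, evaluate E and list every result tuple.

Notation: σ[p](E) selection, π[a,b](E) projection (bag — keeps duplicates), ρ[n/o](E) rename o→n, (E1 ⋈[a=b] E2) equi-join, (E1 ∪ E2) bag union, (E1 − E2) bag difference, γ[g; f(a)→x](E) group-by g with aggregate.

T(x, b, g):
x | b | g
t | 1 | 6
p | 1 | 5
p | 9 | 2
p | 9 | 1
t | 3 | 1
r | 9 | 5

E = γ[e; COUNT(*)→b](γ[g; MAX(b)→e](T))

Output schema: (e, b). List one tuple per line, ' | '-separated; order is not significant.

Subexpression sizes:
  T → 6
  γ[g; MAX(b)→e](T) → 4
  γ[e; COUNT(*)→b](γ[g; MAX(b)→e](T)) → 2

== RESULT ==
e | b
1 | 1
9 | 3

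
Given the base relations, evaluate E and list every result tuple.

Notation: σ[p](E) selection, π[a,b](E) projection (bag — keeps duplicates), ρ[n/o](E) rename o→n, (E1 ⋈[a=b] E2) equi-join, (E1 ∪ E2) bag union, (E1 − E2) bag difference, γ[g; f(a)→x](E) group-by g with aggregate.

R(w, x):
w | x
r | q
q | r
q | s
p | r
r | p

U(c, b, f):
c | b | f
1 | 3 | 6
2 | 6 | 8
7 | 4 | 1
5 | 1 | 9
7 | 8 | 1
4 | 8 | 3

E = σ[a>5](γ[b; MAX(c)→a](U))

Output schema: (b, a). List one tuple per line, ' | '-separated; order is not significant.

Subexpression sizes:
  U → 6
  γ[b; MAX(c)→a](U) → 5
  σ[a>5](γ[b; MAX(c)→a](U)) → 2

== RESULT ==
b | a
4 | 7
8 | 7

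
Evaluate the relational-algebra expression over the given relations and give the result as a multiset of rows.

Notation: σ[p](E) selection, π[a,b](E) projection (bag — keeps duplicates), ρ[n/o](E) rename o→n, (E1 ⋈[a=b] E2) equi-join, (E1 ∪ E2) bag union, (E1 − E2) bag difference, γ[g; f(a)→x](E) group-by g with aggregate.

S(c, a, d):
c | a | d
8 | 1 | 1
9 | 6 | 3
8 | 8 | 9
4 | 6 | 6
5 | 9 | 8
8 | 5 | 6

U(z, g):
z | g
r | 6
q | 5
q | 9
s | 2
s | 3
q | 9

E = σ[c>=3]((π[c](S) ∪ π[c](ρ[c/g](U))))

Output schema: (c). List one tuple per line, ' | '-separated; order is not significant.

Subexpression sizes:
  S → 6
  π[c](S) → 6
  U → 6
  ρ[c/g](U) → 6
  π[c](ρ[c/g](U)) → 6
  (π[c](S) ∪ π[c](ρ[c/g](U))) → 12
  σ[c>=3]((π[c](S) ∪ π[c](ρ[c/g](U)))) → 11

== RESULT ==
c
3
4
5
5
6
8
8
8
9
9
9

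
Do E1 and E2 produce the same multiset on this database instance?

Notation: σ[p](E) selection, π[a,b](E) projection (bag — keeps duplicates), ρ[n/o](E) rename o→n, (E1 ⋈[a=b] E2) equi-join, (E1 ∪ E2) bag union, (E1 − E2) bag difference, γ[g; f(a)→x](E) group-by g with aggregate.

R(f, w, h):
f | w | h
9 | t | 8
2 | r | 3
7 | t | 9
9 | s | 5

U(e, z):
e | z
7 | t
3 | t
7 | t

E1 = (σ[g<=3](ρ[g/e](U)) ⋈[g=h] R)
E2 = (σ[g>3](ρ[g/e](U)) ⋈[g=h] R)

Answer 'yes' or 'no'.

E1 row counts bottom-up:
  U → 3
  ρ[g/e](U) → 3
  σ[g<=3](ρ[g/e](U)) → 1
  R → 4
  (σ[g<=3](ρ[g/e](U)) ⋈[g=h] R) → 1
E2 row counts bottom-up:
  U → 3
  ρ[g/e](U) → 3
  σ[g>3](ρ[g/e](U)) → 2
  R → 4
  (σ[g>3](ρ[g/e](U)) ⋈[g=h] R) → 0

E1 result:
g | z | f | w | h
3 | t | 2 | r | 3
E2 result:
g | z | f | w | h
(0 rows)
Witness: (3, 't', 2, 'r', 3) appears 1× in E1 but 0× in E2.

no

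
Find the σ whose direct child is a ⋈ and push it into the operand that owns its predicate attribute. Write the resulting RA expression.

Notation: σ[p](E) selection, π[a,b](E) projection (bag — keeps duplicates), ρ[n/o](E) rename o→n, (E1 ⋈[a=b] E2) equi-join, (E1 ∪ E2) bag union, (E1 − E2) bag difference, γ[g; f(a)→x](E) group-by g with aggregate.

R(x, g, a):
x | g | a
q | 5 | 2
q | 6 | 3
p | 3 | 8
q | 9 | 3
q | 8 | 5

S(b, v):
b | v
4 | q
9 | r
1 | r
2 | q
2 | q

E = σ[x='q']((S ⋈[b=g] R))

σ filters on x, owned by the right side.
E' = (S ⋈[b=g] σ[x='q'](R))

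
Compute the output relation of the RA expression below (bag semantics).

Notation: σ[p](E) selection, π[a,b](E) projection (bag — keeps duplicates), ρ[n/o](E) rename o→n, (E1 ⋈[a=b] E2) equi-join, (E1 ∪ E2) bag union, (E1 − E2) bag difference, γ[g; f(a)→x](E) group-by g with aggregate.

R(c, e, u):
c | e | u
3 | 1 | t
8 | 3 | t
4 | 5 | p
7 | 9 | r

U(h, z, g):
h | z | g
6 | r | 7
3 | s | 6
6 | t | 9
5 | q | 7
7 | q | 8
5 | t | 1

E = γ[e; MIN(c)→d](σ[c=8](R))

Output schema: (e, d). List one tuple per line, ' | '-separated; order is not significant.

Row counts bottom-up:
  R → 4
  σ[c=8](R) → 1
  γ[e; MIN(c)→d](σ[c=8](R)) → 1

== RESULT ==
e | d
3 | 8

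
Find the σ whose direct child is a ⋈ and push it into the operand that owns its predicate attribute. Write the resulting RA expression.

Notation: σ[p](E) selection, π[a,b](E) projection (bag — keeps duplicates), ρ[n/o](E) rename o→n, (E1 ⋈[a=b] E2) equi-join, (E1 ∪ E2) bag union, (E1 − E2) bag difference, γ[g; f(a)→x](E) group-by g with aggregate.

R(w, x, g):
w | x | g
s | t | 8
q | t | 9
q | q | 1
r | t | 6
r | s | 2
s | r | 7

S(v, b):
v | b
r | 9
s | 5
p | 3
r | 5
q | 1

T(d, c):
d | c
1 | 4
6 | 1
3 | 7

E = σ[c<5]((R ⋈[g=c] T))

σ filters on c, owned by the right side.
E' = (R ⋈[g=c] σ[c<5](T))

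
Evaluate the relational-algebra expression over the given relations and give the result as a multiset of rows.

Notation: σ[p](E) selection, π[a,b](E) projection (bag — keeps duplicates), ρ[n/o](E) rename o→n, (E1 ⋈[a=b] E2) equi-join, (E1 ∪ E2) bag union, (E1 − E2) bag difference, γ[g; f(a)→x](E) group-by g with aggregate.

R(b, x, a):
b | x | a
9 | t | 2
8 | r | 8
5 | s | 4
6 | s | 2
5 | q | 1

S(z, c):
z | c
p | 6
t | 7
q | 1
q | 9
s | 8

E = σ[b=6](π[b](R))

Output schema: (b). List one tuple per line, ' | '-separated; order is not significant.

Row counts bottom-up:
  R → 5
  π[b](R) → 5
  σ[b=6](π[b](R)) → 1

== RESULT ==
b
6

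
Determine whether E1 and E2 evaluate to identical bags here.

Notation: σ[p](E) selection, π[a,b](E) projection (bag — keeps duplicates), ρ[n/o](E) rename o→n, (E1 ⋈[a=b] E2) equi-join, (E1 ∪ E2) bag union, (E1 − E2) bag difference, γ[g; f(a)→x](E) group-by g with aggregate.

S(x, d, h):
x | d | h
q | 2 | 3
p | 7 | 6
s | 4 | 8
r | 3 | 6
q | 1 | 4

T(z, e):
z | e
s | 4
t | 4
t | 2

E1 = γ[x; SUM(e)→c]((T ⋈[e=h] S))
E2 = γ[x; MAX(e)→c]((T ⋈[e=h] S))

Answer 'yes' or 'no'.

E1 stepwise |·|:
  T → 3
  S → 5
  (T ⋈[e=h] S) → 2
  γ[x; SUM(e)→c]((T ⋈[e=h] S)) → 1
E2 stepwise |·|:
  T → 3
  S → 5
  (T ⋈[e=h] S) → 2
  γ[x; MAX(e)→c]((T ⋈[e=h] S)) → 1

E1 result:
x | c
q | 8
E2 result:
x | c
q | 4
Witness: ('q', 8) appears 1× in E1 but 0× in E2.

no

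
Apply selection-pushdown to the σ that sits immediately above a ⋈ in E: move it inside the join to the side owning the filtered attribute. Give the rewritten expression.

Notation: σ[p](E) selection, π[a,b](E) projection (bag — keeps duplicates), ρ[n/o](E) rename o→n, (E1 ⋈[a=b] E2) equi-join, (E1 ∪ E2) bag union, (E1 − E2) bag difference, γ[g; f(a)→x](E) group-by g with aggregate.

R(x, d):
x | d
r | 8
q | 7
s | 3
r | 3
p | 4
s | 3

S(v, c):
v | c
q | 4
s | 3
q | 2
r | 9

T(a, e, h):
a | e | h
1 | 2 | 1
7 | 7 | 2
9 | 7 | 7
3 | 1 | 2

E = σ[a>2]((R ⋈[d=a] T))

σ filters on a, owned by the right side.
E' = (R ⋈[d=a] σ[a>2](T))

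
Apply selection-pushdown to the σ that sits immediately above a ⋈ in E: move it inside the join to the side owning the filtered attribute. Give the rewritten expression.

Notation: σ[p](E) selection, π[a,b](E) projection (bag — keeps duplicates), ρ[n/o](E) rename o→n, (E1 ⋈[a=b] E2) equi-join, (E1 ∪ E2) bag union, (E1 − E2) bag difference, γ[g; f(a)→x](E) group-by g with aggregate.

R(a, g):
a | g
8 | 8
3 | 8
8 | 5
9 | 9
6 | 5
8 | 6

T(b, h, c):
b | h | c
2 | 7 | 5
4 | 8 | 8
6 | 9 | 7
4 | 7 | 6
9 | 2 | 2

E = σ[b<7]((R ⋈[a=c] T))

σ filters on b, owned by the right side.
E' = (R ⋈[a=c] σ[b<7](T))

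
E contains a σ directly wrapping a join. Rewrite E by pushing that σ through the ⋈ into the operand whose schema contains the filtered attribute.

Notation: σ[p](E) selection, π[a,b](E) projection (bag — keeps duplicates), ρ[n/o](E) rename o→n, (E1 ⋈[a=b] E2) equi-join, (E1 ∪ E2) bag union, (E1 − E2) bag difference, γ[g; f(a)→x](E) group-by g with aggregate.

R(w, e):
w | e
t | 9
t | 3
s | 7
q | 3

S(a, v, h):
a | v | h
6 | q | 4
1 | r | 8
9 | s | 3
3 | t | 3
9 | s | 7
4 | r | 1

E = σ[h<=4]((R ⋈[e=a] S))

σ filters on h, owned by the right side.
E' = (R ⋈[e=a] σ[h<=4](S))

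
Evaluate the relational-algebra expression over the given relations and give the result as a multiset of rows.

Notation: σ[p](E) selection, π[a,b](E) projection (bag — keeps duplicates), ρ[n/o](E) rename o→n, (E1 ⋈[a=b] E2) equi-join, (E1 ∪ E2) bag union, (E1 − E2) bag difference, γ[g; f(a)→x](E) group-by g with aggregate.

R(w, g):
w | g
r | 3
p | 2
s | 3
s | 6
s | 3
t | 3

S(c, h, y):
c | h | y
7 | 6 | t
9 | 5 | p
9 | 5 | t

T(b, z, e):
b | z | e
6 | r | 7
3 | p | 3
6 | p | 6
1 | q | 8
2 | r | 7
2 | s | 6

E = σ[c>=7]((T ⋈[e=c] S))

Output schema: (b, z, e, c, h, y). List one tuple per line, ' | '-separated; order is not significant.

Subexpression sizes:
  T → 6
  S → 3
  (T ⋈[e=c] S) → 2
  σ[c>=7]((T ⋈[e=c] S)) → 2

== RESULT ==
b | z | e | c | h | y
2 | r | 7 | 7 | 6 | t
6 | r | 7 | 7 | 6 | t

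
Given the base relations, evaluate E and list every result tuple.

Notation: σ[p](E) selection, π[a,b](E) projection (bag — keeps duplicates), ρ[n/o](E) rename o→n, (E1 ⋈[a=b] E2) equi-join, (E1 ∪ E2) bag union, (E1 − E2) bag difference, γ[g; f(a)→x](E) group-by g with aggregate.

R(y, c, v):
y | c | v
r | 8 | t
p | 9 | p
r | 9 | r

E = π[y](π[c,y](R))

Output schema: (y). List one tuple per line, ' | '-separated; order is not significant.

Stepwise |·|:
  R → 3
  π[c,y](R) → 3
  π[y](π[c,y](R)) → 3

== RESULT ==
y
p
r
r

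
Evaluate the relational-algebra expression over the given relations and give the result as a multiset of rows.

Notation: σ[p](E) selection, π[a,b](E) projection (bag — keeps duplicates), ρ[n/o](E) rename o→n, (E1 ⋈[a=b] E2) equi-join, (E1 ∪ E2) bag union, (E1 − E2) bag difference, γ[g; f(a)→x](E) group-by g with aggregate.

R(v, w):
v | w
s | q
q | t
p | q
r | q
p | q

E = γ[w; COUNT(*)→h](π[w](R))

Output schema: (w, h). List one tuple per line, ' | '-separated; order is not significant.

Row counts bottom-up:
  R → 5
  π[w](R) → 5
  γ[w; COUNT(*)→h](π[w](R)) → 2

== RESULT ==
w | h
q | 4
t | 1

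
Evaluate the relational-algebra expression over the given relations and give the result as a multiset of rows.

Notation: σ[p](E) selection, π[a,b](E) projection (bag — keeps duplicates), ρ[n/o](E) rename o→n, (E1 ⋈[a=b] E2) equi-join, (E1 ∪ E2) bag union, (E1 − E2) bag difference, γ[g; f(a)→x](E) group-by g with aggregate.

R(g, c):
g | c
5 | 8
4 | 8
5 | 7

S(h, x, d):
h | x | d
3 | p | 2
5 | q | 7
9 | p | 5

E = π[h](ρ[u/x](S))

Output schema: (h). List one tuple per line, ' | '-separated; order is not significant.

Subexpression sizes:
  S → 3
  ρ[u/x](S) → 3
  π[h](ρ[u/x](S)) → 3

== RESULT ==
h
3
5
9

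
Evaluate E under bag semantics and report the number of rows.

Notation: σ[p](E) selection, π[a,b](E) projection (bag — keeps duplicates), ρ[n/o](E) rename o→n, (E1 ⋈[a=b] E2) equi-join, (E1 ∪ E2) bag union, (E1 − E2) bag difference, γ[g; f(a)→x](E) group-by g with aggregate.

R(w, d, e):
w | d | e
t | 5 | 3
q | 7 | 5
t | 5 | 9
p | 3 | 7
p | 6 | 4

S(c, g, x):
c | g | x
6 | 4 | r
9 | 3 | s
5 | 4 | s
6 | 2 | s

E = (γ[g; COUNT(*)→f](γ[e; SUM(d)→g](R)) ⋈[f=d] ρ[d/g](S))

Row counts bottom-up:
  R → 5
  γ[e; SUM(d)→g](R) → 5
  γ[g; COUNT(*)→f](γ[e; SUM(d)→g](R)) → 4
  S → 4
  ρ[d/g](S) → 4
  (γ[g; COUNT(*)→f](γ[e; SUM(d)→g](R)) ⋈[f=d] ρ[d/g](S)) → 1

|E| = 1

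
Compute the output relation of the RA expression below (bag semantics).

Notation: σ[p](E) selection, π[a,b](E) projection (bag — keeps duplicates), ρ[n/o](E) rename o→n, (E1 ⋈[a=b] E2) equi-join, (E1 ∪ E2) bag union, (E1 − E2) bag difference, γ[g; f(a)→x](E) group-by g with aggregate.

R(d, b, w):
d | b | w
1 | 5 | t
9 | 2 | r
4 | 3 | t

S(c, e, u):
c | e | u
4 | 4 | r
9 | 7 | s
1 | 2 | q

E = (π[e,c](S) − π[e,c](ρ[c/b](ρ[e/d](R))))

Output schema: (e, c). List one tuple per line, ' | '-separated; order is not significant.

Subexpression sizes:
  S → 3
  π[e,c](S) → 3
  R → 3
  ρ[e/d](R) → 3
  ρ[c/b](ρ[e/d](R)) → 3
  π[e,c](ρ[c/b](ρ[e/d](R))) → 3
  (π[e,c](S) − π[e,c](ρ[c/b](ρ[e/d](R)))) → 3

== RESULT ==
e | c
2 | 1
4 | 4
7 | 9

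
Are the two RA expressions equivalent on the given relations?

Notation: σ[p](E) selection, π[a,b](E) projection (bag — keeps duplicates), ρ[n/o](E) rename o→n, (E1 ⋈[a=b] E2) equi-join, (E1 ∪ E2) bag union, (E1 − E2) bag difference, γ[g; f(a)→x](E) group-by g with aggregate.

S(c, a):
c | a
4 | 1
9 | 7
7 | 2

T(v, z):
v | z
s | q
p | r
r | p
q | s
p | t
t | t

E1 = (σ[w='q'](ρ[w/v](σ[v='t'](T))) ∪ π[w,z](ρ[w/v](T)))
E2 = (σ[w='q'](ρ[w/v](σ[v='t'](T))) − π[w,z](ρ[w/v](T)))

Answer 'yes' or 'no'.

E1 subexpression sizes:
  T → 6
  σ[v='t'](T) → 1
  ρ[w/v](σ[v='t'](T)) → 1
  σ[w='q'](ρ[w/v](σ[v='t'](T))) → 0
  T → 6
  ρ[w/v](T) → 6
  π[w,z](ρ[w/v](T)) → 6
  (σ[w='q'](ρ[w/v](σ[v='t'](T))) ∪ π[w,z](ρ[w/v](T))) → 6
E2 subexpression sizes:
  T → 6
  σ[v='t'](T) → 1
  ρ[w/v](σ[v='t'](T)) → 1
  σ[w='q'](ρ[w/v](σ[v='t'](T))) → 0
  T → 6
  ρ[w/v](T) → 6
  π[w,z](ρ[w/v](T)) → 6
  (σ[w='q'](ρ[w/v](σ[v='t'](T))) − π[w,z](ρ[w/v](T))) → 0

E1 result:
w | z
p | r
p | t
q | s
r | p
s | q
t | t
E2 result:
w | z
(0 rows)
Witness: ('t', 't') appears 1× in E1 but 0× in E2.

no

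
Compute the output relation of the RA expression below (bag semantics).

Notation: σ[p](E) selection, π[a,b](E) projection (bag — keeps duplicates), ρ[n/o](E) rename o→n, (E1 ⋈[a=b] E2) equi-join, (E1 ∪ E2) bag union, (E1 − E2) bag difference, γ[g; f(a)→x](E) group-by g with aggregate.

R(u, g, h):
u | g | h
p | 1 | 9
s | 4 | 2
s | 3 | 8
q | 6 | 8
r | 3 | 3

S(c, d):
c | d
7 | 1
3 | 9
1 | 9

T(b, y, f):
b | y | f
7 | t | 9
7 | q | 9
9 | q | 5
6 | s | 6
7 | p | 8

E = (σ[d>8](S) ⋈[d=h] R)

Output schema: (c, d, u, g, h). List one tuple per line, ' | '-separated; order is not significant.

Row counts bottom-up:
  S → 3
  σ[d>8](S) → 2
  R → 5
  (σ[d>8](S) ⋈[d=h] R) → 2

== RESULT ==
c | d | u | g | h
1 | 9 | p | 1 | 9
3 | 9 | p | 1 | 9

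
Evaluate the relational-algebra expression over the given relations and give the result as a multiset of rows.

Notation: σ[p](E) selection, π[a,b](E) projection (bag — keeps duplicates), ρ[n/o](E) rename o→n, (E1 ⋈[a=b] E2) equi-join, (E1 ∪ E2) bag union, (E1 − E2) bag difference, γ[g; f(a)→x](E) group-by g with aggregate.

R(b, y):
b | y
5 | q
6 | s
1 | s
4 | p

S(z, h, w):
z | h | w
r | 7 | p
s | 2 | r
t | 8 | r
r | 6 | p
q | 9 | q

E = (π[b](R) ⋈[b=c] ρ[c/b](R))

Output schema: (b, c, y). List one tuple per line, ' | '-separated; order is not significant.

Row counts bottom-up:
  R → 4
  π[b](R) → 4
  R → 4
  ρ[c/b](R) → 4
  (π[b](R) ⋈[b=c] ρ[c/b](R)) → 4

== RESULT ==
b | c | y
1 | 1 | s
4 | 4 | p
5 | 5 | q
6 | 6 | s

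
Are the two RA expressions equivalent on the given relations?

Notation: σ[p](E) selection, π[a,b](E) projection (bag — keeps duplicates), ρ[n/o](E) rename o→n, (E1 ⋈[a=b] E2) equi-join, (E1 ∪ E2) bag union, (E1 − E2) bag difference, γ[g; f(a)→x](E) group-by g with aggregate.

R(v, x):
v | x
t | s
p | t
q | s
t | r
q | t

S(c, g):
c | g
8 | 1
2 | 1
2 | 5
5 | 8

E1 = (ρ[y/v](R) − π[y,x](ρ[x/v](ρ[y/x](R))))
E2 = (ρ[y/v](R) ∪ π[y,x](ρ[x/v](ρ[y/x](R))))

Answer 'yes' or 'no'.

E1 subexpression sizes:
  R → 5
  ρ[y/v](R) → 5
  R → 5
  ρ[y/x](R) → 5
  ρ[x/v](ρ[y/x](R)) → 5
  π[y,x](ρ[x/v](ρ[y/x](R))) → 5
  (ρ[y/v](R) − π[y,x](ρ[x/v](ρ[y/x](R)))) → 5
E2 subexpression sizes:
  R → 5
  ρ[y/v](R) → 5
  R → 5
  ρ[y/x](R) → 5
  ρ[x/v](ρ[y/x](R)) → 5
  π[y,x](ρ[x/v](ρ[y/x](R))) → 5
  (ρ[y/v](R) ∪ π[y,x](ρ[x/v](ρ[y/x](R)))) → 10

E1 result:
y | x
p | t
q | s
q | t
t | r
t | s
E2 result:
y | x
p | t
q | s
q | t
r | t
s | q
s | t
t | p
t | q
t | r
t | s
Witness: ('t', 'q') appears 0× in E1 but 1× in E2.

no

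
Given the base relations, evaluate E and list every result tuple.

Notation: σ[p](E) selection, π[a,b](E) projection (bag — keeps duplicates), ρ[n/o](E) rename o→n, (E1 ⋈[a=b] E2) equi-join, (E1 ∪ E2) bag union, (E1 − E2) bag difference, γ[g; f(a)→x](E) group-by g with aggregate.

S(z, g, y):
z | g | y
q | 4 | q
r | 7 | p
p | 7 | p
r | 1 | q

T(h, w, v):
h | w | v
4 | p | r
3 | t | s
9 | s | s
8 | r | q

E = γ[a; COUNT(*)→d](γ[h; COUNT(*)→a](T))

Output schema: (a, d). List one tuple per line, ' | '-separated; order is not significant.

Per-node cardinality:
  T → 4
  γ[h; COUNT(*)→a](T) → 4
  γ[a; COUNT(*)→d](γ[h; COUNT(*)→a](T)) → 1

== RESULT ==
a | d
1 | 4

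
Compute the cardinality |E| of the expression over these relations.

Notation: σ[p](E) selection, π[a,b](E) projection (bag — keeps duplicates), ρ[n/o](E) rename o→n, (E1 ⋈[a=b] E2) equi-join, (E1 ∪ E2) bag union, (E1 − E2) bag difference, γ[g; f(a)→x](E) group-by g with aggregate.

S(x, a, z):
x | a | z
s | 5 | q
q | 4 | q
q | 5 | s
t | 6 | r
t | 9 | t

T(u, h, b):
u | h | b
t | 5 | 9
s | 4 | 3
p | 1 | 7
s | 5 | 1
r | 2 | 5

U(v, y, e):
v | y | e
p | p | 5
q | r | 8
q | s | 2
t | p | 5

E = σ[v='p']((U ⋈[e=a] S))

Per-node cardinality:
  U → 4
  S → 5
  (U ⋈[e=a] S) → 4
  σ[v='p']((U ⋈[e=a] S)) → 2

|E| = 2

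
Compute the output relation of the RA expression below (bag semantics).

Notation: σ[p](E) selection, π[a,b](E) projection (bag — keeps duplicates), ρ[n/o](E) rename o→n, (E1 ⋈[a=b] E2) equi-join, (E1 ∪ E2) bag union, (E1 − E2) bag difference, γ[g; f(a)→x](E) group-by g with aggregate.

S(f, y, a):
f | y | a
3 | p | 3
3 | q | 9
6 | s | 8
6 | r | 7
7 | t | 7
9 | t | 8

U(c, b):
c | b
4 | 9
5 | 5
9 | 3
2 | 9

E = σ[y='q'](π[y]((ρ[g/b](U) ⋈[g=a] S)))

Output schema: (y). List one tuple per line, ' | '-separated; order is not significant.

Per-node cardinality:
  U → 4
  ρ[g/b](U) → 4
  S → 6
  (ρ[g/b](U) ⋈[g=a] S) → 3
  π[y]((ρ[g/b](U) ⋈[g=a] S)) → 3
  σ[y='q'](π[y]((ρ[g/b](U) ⋈[g=a] S))) → 2

== RESULT ==
y
q
q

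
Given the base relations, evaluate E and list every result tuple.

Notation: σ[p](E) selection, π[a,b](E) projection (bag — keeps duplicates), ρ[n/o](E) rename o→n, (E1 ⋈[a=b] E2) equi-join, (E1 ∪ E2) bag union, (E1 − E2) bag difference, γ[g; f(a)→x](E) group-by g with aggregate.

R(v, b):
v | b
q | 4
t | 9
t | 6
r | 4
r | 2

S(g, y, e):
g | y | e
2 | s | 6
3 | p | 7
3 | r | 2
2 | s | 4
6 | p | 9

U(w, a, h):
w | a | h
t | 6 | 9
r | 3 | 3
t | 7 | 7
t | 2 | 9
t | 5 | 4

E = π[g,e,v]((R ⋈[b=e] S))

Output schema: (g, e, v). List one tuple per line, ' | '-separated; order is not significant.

Subexpression sizes:
  R → 5
  S → 5
  (R ⋈[b=e] S) → 5
  π[g,e,v]((R ⋈[b=e] S)) → 5

== RESULT ==
g | e | v
2 | 4 | q
2 | 4 | r
2 | 6 | t
3 | 2 | r
6 | 9 | t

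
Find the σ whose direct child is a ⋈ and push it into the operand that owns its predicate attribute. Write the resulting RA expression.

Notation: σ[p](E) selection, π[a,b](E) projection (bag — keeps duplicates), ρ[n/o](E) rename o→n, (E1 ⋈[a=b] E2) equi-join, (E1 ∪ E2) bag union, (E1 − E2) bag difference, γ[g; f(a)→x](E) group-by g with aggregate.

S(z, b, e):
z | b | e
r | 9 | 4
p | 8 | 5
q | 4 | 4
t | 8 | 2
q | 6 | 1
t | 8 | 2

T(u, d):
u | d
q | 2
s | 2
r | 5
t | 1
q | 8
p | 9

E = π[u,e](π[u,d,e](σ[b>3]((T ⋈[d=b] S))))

σ filters on b, owned by the right side.
E' = π[u,e](π[u,d,e]((T ⋈[d=b] σ[b>3](S))))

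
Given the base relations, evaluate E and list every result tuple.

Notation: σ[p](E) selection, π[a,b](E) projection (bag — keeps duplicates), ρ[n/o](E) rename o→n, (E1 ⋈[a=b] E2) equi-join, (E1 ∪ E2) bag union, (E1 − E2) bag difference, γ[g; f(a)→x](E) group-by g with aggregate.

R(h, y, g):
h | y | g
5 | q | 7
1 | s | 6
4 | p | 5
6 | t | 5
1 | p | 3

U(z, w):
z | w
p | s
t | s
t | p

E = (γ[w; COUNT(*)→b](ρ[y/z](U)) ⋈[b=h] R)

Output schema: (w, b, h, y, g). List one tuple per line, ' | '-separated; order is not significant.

Subexpression sizes:
  U → 3
  ρ[y/z](U) → 3
  γ[w; COUNT(*)→b](ρ[y/z](U)) → 2
  R → 5
  (γ[w; COUNT(*)→b](ρ[y/z](U)) ⋈[b=h] R) → 2

== RESULT ==
w | b | h | y | g
p | 1 | 1 | p | 3
p | 1 | 1 | s | 6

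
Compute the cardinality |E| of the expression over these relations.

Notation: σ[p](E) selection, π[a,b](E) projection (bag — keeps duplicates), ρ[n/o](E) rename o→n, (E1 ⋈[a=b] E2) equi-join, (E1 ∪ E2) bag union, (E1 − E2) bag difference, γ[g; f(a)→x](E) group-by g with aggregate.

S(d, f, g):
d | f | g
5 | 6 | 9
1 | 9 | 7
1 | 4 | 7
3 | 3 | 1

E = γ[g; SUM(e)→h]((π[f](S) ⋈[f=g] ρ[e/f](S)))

Subexpression sizes:
  S → 4
  π[f](S) → 4
  S → 4
  ρ[e/f](S) → 4
  (π[f](S) ⋈[f=g] ρ[e/f](S)) → 1
  γ[g; SUM(e)→h]((π[f](S) ⋈[f=g] ρ[e/f](S))) → 1

|E| = 1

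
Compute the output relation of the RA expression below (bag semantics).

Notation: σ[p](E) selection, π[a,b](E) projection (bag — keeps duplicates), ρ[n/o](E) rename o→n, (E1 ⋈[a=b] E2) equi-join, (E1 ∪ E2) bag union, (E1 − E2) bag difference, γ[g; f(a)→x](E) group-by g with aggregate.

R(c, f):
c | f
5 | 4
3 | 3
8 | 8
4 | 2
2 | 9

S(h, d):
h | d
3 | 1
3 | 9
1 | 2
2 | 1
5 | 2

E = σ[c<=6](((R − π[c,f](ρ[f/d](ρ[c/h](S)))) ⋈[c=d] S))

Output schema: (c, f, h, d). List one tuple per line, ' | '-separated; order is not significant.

Subexpression sizes:
  R → 5
  S → 5
  ρ[c/h](S) → 5
  ρ[f/d](ρ[c/h](S)) → 5
  π[c,f](ρ[f/d](ρ[c/h](S))) → 5
  (R − π[c,f](ρ[f/d](ρ[c/h](S)))) → 5
  S → 5
  ((R − π[c,f](ρ[f/d](ρ[c/h](S)))) ⋈[c=d] S) → 2
  σ[c<=6](((R − π[c,f](ρ[f/d](ρ[c/h](S)))) ⋈[c=d] S)) → 2

== RESULT ==
c | f | h | d
2 | 9 | 1 | 2
2 | 9 | 5 | 2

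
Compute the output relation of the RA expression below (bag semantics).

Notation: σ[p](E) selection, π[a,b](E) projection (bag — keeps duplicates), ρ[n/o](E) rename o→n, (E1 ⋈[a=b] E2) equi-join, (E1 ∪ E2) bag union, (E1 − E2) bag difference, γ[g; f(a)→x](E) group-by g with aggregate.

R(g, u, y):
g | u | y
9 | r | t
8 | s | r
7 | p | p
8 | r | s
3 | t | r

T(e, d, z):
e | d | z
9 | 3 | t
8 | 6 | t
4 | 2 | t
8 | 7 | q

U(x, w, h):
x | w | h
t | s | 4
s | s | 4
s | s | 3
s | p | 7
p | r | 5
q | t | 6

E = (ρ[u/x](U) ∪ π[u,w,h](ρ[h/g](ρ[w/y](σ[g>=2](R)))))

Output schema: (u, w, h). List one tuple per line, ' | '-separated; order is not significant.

Per-node cardinality:
  U → 6
  ρ[u/x](U) → 6
  R → 5
  σ[g>=2](R) → 5
  ρ[w/y](σ[g>=2](R)) → 5
  ρ[h/g](ρ[w/y](σ[g>=2](R))) → 5
  π[u,w,h](ρ[h/g](ρ[w/y](σ[g>=2](R)))) → 5
  (ρ[u/x](U) ∪ π[u,w,h](ρ[h/g](ρ[w/y](σ[g>=2](R))))) → 11

== RESULT ==
u | w | h
p | p | 7
p | r | 5
q | t | 6
r | s | 8
r | t | 9
s | p | 7
s | r | 8
s | s | 3
s | s | 4
t | r | 3
t | s | 4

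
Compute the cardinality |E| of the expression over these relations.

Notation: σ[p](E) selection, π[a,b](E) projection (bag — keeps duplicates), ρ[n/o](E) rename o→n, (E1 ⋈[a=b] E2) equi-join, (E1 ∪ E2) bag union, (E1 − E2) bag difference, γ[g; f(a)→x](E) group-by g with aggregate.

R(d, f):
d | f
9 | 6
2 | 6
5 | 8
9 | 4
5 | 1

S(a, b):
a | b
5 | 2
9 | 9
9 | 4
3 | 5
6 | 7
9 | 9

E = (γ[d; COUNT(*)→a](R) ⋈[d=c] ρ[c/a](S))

Per-node cardinality:
  R → 5
  γ[d; COUNT(*)→a](R) → 3
  S → 6
  ρ[c/a](S) → 6
  (γ[d; COUNT(*)→a](R) ⋈[d=c] ρ[c/a](S)) → 4

|E| = 4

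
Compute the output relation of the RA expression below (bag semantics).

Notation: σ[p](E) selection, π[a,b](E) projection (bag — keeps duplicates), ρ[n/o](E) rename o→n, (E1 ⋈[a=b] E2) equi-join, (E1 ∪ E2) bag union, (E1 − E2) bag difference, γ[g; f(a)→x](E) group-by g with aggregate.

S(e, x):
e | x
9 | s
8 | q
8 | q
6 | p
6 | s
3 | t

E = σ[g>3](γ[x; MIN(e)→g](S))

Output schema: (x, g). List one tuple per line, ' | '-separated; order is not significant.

Per-node cardinality:
  S → 6
  γ[x; MIN(e)→g](S) → 4
  σ[g>3](γ[x; MIN(e)→g](S)) → 3

== RESULT ==
x | g
p | 6
q | 8
s | 6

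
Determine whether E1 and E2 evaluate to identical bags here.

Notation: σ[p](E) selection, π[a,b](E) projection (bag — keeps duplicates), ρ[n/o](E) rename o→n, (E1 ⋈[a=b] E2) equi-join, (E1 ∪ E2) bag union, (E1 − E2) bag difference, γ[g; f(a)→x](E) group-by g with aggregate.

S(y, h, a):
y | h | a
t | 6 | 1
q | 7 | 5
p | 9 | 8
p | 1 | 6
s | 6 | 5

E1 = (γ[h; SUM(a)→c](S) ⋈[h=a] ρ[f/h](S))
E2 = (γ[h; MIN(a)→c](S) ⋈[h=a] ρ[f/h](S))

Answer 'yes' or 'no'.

E1 row counts bottom-up:
  S → 5
  γ[h; SUM(a)→c](S) → 4
  S → 5
  ρ[f/h](S) → 5
  (γ[h; SUM(a)→c](S) ⋈[h=a] ρ[f/h](S)) → 2
E2 row counts bottom-up:
  S → 5
  γ[h; MIN(a)→c](S) → 4
  S → 5
  ρ[f/h](S) → 5
  (γ[h; MIN(a)→c](S) ⋈[h=a] ρ[f/h](S)) → 2

E1 result:
h | c | y | f | a
1 | 6 | t | 6 | 1
6 | 6 | p | 1 | 6
E2 result:
h | c | y | f | a
1 | 6 | t | 6 | 1
6 | 1 | p | 1 | 6
Witness: (6, 1, 'p', 1, 6) appears 0× in E1 but 1× in E2.

no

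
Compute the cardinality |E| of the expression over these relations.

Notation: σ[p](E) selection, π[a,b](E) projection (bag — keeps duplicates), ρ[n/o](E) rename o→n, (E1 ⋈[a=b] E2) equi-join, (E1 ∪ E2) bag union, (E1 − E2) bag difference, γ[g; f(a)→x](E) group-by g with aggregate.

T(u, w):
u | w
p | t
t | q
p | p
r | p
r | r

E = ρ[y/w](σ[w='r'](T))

Per-node cardinality:
  T → 5
  σ[w='r'](T) → 1
  ρ[y/w](σ[w='r'](T)) → 1

|E| = 1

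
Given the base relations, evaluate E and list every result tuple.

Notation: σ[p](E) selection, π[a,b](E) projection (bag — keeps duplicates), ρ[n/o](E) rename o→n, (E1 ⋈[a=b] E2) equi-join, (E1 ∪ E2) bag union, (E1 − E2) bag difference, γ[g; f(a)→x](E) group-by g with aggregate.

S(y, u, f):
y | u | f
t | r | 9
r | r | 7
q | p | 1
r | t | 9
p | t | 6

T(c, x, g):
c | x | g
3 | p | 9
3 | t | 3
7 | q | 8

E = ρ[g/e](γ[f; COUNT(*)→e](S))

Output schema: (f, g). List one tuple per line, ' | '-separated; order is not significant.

Row counts bottom-up:
  S → 5
  γ[f; COUNT(*)→e](S) → 4
  ρ[g/e](γ[f; COUNT(*)→e](S)) → 4

== RESULT ==
f | g
1 | 1
6 | 1
7 | 1
9 | 2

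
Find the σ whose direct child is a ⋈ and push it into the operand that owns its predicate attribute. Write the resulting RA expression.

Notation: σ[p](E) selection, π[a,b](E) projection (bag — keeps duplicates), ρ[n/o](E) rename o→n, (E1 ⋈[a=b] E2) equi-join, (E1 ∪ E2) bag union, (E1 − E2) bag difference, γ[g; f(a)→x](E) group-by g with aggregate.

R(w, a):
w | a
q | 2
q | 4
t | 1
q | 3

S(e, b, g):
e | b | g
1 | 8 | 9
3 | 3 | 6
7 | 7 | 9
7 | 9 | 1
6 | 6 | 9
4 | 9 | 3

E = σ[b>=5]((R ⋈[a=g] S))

σ filters on b, owned by the right side.
E' = (R ⋈[a=g] σ[b>=5](S))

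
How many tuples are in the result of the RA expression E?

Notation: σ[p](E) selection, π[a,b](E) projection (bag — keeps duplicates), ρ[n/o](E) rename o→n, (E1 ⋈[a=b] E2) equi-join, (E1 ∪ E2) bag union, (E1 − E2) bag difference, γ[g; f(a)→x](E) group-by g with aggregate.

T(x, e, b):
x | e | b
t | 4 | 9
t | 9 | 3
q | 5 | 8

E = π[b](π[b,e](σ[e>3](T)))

Row counts bottom-up:
  T → 3
  σ[e>3](T) → 3
  π[b,e](σ[e>3](T)) → 3
  π[b](π[b,e](σ[e>3](T))) → 3

|E| = 3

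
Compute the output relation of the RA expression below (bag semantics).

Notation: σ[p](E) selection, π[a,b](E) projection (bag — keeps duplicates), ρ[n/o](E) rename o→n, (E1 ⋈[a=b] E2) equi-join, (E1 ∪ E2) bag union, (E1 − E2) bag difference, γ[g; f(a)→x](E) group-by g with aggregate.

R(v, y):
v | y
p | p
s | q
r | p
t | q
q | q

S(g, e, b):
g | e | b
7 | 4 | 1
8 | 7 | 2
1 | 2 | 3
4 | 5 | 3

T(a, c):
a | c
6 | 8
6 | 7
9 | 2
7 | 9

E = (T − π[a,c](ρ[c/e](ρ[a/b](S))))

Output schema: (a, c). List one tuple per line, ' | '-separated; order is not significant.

Stepwise |·|:
  T → 4
  S → 4
  ρ[a/b](S) → 4
  ρ[c/e](ρ[a/b](S)) → 4
  π[a,c](ρ[c/e](ρ[a/b](S))) → 4
  (T − π[a,c](ρ[c/e](ρ[a/b](S)))) → 4

== RESULT ==
a | c
6 | 7
6 | 8
7 | 9
9 | 2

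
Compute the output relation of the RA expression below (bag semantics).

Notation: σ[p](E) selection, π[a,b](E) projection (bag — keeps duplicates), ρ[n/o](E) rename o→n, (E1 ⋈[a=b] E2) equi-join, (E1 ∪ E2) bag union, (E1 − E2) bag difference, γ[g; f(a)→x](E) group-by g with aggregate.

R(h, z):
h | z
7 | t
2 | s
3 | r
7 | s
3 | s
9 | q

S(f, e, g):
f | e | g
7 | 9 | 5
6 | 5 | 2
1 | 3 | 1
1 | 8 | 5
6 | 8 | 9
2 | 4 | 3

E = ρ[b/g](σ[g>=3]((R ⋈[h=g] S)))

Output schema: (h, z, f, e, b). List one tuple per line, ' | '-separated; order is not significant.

Row counts bottom-up:
  R → 6
  S → 6
  (R ⋈[h=g] S) → 4
  σ[g>=3]((R ⋈[h=g] S)) → 3
  ρ[b/g](σ[g>=3]((R ⋈[h=g] S))) → 3

== RESULT ==
h | z | f | e | b
3 | r | 2 | 4 | 3
3 | s | 2 | 4 | 3
9 | q | 6 | 8 | 9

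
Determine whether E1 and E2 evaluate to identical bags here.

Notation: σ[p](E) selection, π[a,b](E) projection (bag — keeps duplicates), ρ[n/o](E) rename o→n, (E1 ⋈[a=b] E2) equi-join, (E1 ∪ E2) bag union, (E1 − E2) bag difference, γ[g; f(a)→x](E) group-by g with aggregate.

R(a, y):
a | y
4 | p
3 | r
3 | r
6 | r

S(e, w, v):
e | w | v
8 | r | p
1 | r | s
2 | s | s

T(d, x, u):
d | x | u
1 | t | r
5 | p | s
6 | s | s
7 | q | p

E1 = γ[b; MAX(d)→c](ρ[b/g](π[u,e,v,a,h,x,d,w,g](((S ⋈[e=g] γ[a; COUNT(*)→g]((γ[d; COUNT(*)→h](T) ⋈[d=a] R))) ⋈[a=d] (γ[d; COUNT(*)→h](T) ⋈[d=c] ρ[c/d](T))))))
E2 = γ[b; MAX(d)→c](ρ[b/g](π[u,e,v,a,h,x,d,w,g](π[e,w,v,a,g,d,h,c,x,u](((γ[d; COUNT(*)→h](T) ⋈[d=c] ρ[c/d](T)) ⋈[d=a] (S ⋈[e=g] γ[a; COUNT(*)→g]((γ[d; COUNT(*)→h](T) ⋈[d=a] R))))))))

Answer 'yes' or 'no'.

E1 per-node cardinality:
  S → 3
  T → 4
  γ[d; COUNT(*)→h](T) → 4
  R → 4
  (γ[d; COUNT(*)→h](T) ⋈[d=a] R) → 1
  γ[a; COUNT(*)→g]((γ[d; COUNT(*)→h](T) ⋈[d=a] R)) → 1
  (S ⋈[e=g] γ[a; COUNT(*)→g]((γ[d; COUNT(*)→h](T) ⋈[d=a] R))) → 1
  T → 4
  γ[d; COUNT(*)→h](T) → 4
  T → 4
  ρ[c/d](T) → 4
  (γ[d; COUNT(*)→h](T) ⋈[d=c] ρ[c/d](T)) → 4
  ((S ⋈[e=g] γ[a; COUNT(*)→g]((γ[d; COUNT(*)→h](T) ⋈[d=a] R))) ⋈[a=d] (γ[d; COUNT(*)→h](T) ⋈[d=c] ρ[c/d](T))) → 1
  π[u,e,v,a,h,x,d,w,g](((S ⋈[e=g] γ[a; COUNT(*)→g]((γ[d; COUNT(*)→h](T) ⋈[d=a] R))) ⋈[a=d] (γ[d; COUNT(*)→h](T) ⋈[d=c] ρ[c/d](T)))) → 1
  ρ[b/g](π[u,e,v,a,h,x,d,w,g](((S ⋈[e=g] γ[a; COUNT(*)→g]((γ[d; COUNT(*)→h](T) ⋈[d=a] R))) ⋈[a=d] (γ[d; COUNT(*)→h](T) ⋈[d=c] ρ[c/d](T))))) → 1
  γ[b; MAX(d)→c](ρ[b/g](π[u,e,v,a,h,x,d,w,g](((S ⋈[e=g] γ[a; COUNT(*)→g]((γ[d; COUNT(*)→h](T) ⋈[d=a] R))) ⋈[a=d] (γ[d; COUNT(*)→h](T) ⋈[d=c] ρ[c/d](T)))))) → 1
E2 per-node cardinality:
  T → 4
  γ[d; COUNT(*)→h](T) → 4
  T → 4
  ρ[c/d](T) → 4
  (γ[d; COUNT(*)→h](T) ⋈[d=c] ρ[c/d](T)) → 4
  S → 3
  T → 4
  γ[d; COUNT(*)→h](T) → 4
  R → 4
  (γ[d; COUNT(*)→h](T) ⋈[d=a] R) → 1
  γ[a; COUNT(*)→g]((γ[d; COUNT(*)→h](T) ⋈[d=a] R)) → 1
  (S ⋈[e=g] γ[a; COUNT(*)→g]((γ[d; COUNT(*)→h](T) ⋈[d=a] R))) → 1
  ((γ[d; COUNT(*)→h](T) ⋈[d=c] ρ[c/d](T)) ⋈[d=a] (S ⋈[e=g] γ[a; COUNT(*)→g]((γ[d; COUNT(*)→h](T) ⋈[d=a] R)))) → 1
  π[e,w,v,a,g,d,h,c,x,u](((γ[d; COUNT(*)→h](T) ⋈[d=c] ρ[c/d](T)) ⋈[d=a] (S ⋈[e=g] γ[a; COUNT(*)→g]((γ[d; COUNT(*)→h](T) ⋈[d=a] R))))) → 1
  π[u,e,v,a,h,x,d,w,g](π[e,w,v,a,g,d,h,c,x,u](((γ[d; COUNT(*)→h](T) ⋈[d=c] ρ[c/d](T)) ⋈[d=a] (S ⋈[e=g] γ[a; COUNT(*)→g]((γ[d; COUNT(*)→h](T) ⋈[d=a] R)))))) → 1
  ρ[b/g](π[u,e,v,a,h,x,d,w,g](π[e,w,v,a,g,d,h,c,x,u](((γ[d; COUNT(*)→h](T) ⋈[d=c] ρ[c/d](T)) ⋈[d=a] (S ⋈[e=g] γ[a; COUNT(*)→g]((γ[d; COUNT(*)→h](T) ⋈[d=a] R))))))) → 1
  γ[b; MAX(d)→c](ρ[b/g](π[u,e,v,a,h,x,d,w,g](π[e,w,v,a,g,d,h,c,x,u](((γ[d; COUNT(*)→h](T) ⋈[d=c] ρ[c/d](T)) ⋈[d=a] (S ⋈[e=g] γ[a; COUNT(*)→g]((γ[d; COUNT(*)→h](T) ⋈[d=a] R)))))))) → 1

E1 and E2 produce the same multiset:
b | c
1 | 6

yes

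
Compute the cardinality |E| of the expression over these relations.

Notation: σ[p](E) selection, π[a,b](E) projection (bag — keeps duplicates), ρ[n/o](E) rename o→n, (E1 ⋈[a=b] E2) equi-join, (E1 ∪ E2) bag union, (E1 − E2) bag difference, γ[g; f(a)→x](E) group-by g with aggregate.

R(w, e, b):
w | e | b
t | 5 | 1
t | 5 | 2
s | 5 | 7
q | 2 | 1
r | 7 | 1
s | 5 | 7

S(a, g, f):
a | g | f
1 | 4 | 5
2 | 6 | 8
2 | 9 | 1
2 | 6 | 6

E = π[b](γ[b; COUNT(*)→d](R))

Per-node cardinality:
  R → 6
  γ[b; COUNT(*)→d](R) → 3
  π[b](γ[b; COUNT(*)→d](R)) → 3

|E| = 3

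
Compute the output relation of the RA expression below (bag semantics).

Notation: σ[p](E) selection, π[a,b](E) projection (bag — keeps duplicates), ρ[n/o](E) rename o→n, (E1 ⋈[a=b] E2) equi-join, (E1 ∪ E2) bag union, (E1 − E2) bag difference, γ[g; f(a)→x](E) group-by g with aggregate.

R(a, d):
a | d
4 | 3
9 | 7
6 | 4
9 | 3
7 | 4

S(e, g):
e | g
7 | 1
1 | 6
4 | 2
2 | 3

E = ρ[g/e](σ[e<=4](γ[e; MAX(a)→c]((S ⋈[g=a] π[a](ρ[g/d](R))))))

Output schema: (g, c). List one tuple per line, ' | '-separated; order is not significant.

Per-node cardinality:
  S → 4
  R → 5
  ρ[g/d](R) → 5
  π[a](ρ[g/d](R)) → 5
  (S ⋈[g=a] π[a](ρ[g/d](R))) → 1
  γ[e; MAX(a)→c]((S ⋈[g=a] π[a](ρ[g/d](R)))) → 1
  σ[e<=4](γ[e; MAX(a)→c]((S ⋈[g=a] π[a](ρ[g/d](R))))) → 1
  ρ[g/e](σ[e<=4](γ[e; MAX(a)→c]((S ⋈[g=a] π[a](ρ[g/d](R)))))) → 1

== RESULT ==
g | c
1 | 6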